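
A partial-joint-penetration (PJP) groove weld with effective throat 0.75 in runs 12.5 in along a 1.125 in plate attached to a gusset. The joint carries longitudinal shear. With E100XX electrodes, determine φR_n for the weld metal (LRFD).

φR_n ≈ 422 kip

E100XX → F_EXX = 100 ksi.
Effective throat (given) t_e = 0.75 in.
A_we = 0.75 × 12.5 = 9.375 in².
F_nw = 0.6 F_EXX = 60 ksi.
φR_n = 0.75 × 60 × 9.375 = 421.9 kip.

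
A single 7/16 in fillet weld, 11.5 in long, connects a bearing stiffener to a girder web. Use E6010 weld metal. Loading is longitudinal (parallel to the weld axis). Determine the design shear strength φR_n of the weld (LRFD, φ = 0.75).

E60XX → F_EXX = 60 ksi.
Effective throat t_e = 0.707 × 0.4375 = 0.3093 in.
Total length L = 11.5 in; A_we = 0.3093 × 11.5 = 3.557 in².
F_nw = 0.6 F_EXX = 0.6 × 60 = 36 ksi.
φR_n = 0.75 × 36 × 3.557 = 96.04 kips.

φR_n ≈ 96 kips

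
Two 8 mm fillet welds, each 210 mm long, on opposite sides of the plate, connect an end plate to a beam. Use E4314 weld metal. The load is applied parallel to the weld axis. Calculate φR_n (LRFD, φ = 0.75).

φR_n ≈ 460 kN

E43XX → F_EXX = 430 MPa.
Effective throat t_e = 0.707 × 8 = 5.656 mm.
Total length L = 420 mm; A_we = 5.656 × 420 = 2376 mm².
F_nw = 0.6 F_EXX = 0.6 × 430 = 258 MPa.
φR_n = 0.75 × 258 × 2376 × 10⁻³ = 459.7 kN.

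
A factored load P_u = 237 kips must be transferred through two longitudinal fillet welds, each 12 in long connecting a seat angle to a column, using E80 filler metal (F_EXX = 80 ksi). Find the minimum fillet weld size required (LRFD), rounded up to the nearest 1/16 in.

w = 7/16 in

Total weld length L = 24 in.
Required throat t_e = P_u / (φ × 0.6 F_EXX × L) = 237 / (0.75 × 0.6 × 80 × 24) = 0.2743 in.
Required leg w = t_e / 0.707 = 0.388 in → use 7/16 in.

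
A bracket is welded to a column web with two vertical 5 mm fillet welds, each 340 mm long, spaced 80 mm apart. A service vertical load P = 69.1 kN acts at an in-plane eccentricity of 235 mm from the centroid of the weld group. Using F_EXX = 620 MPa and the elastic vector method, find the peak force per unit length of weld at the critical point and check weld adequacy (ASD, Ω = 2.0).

f_max ≈ 407 N/mm; adequate

Total weld length L_w = 680 mm. Treat welds as unit-width lines.
Polar moment about centroid: J = 2[d³/12 + d(b/2)²] = 2[340³/12 + 340×40²] = 7639000 mm³.
Direct shear f_v = P/L_w = 69.1×10³ / 680 = 101.6 N/mm (vertical).
Torsion M = P·e = 69.1×10³ × 235 = 16238000 N·mm.
Critical point at (x, y) = (40, 170) from centroid. f_tx = M·y/J = 361.4 N/mm; f_ty = M·x/J = 85.03 N/mm.
Resultant f_max = √[f_tx² + (f_v + f_ty)²] = √[361.4² + (101.6 + 85.03)²] = 406.7 N/mm.
Capacity per unit length: r_n/Ω = (1/2.0) × 0.6 × 620 × (0.707 × 5) = 657.5 N/mm.
406.7 ≤ 657.5 → adequate.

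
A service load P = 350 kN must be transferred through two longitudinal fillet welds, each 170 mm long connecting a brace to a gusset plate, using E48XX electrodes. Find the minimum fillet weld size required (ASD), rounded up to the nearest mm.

w = 11 mm

E48XX → F_EXX = 480 MPa.
Total weld length L = 340 mm.
Required throat t_e = P × Ω / (0.6 F_EXX × L) = 350 × 2.0 / (0.6 × 480 × 340 × 10⁻³) = 7.149 mm.
Required leg w = t_e / 0.707 = 10.11 mm → use 11 mm.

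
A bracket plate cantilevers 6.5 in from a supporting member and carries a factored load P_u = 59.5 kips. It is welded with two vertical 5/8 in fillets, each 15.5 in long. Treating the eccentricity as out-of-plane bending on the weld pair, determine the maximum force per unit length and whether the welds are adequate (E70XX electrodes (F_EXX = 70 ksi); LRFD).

L_w = 2 × 15.5 = 31 in; section modulus (unit throat) S = 2 × L²/6 = 80.08 in².
Direct shear f_v = P/L_w = 59.5/31 = 1.919 kip/in.
Moment M = P × e = 59.5 × 6.5 = 386.75 kip·in; bending f_b = M/S = 4.829 kip/in.
f_max = √(f_v² + f_b²) = √(1.919² + 4.829²) = 5.197 kip/in.
φr_n = 0.75 × 0.6 × 70 × (0.707 × 0.625) = 13.92 kip/in → adequate.

f_max ≈ 5.2 kip/in; adequate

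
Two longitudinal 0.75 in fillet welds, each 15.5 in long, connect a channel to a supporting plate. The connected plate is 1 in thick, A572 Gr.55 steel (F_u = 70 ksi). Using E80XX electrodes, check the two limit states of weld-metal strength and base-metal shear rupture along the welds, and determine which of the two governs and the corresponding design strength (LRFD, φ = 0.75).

E80XX → F_EXX = 80 ksi.
t_e = 0.707 × 0.75 = 0.5302 in; L = 31 in.
Weld metal: φR_n = 0.75 × 0.6 × 80 × 0.5302 × 31 = 591.8 kip.
Base metal (shear rupture): φR_n = 0.75 × 0.6 × 70 × 1 × 31 = 976.5 kip.
Governing: weld metal.

φR_n ≈ 592 kip (weld metal governs)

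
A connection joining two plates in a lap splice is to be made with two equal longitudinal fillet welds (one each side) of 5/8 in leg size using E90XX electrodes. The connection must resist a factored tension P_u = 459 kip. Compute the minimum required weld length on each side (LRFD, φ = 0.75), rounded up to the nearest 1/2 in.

E90XX → F_EXX = 90 ksi.
Throat t_e = 0.707 × 0.625 = 0.4419 in.
φr_n = 0.75 × 0.6 × 90 × 0.4419 = 17.9 kip/in.
L_req = P_u / φr_n = 459 / 17.9 = 25.65 in total.
Per side: 25.65 / 2 = 12.82 in.
Round up → use L = 13 in on each side.

L = 13 in on each side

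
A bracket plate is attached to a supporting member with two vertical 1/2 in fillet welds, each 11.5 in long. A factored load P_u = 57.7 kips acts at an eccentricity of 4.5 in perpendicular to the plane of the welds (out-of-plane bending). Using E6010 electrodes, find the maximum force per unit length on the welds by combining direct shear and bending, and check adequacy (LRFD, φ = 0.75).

E60XX → F_EXX = 60 ksi.
L_w = 2 × 11.5 = 23 in; section modulus (unit throat) S = 2 × L²/6 = 44.08 in².
Direct shear f_v = P/L_w = 57.7/23 = 2.509 kip/in.
Moment M = P × e = 57.7 × 4.5 = 259.65 kip·in; bending f_b = M/S = 5.89 kip/in.
f_max = √(f_v² + f_b²) = √(2.509² + 5.89²) = 6.402 kip/in.
φr_n = 0.75 × 0.6 × 60 × (0.707 × 0.5) = 9.544 kip/in → adequate.

f_max ≈ 6.4 kip/in; adequate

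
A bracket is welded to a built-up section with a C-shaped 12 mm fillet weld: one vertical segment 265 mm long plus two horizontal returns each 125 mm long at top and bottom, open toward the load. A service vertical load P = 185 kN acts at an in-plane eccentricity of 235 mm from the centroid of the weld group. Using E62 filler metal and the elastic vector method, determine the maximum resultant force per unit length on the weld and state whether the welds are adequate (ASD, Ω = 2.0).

E62XX → F_EXX = 620 MPa.
Total weld length L_w = 515 mm. Treat welds as unit-width lines.
Centroid: x̄ = 2×125×62.5 / 515 = 30.34 mm from the vertical weld.
Polar moment about centroid: J = I_x + I_y = [265³/12 + 2×125×132.5²] + [265×30.34² + 2(125³/12 + 125×32.16²)] = 6768000 mm³.
Direct shear f_v = P/L_w = 185×10³ / 515 = 359.2 N/mm (vertical).
Torsion M = P·e = 185×10³ × 235 = 43475000 N·mm.
Critical point at (x, y) = (94.66, 132.5) from centroid. f_tx = M·y/J = 851.1 N/mm; f_ty = M·x/J = 608.1 N/mm.
Resultant f_max = √[f_tx² + (f_v + f_ty)²] = √[851.1² + (359.2 + 608.1)²] = 1288 N/mm.
Capacity per unit length: r_n/Ω = (1/2.0) × 0.6 × 620 × (0.707 × 12) = 1578 N/mm.
1288 ≤ 1578 → adequate.

f_max ≈ 1290 N/mm; adequate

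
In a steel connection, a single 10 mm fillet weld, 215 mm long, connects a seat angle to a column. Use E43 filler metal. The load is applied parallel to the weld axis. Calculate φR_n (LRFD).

E43XX → F_EXX = 430 MPa.
Effective throat t_e = 0.707 × 10 = 7.07 mm.
Total length L = 215 mm; A_we = 7.07 × 215 = 1520 mm².
F_nw = 0.6 F_EXX = 0.6 × 430 = 258 MPa.
φR_n = 0.75 × 258 × 1520 × 10⁻³ = 294.1 kN.

φR_n ≈ 294 kN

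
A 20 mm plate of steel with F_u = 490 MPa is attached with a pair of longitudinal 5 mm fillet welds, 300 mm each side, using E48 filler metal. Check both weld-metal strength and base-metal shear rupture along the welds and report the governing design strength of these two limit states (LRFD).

E48XX → F_EXX = 480 MPa.
t_e = 0.707 × 5 = 3.535 mm; L = 600 mm.
Weld metal: φR_n = 0.75 × 0.6 × 480 × 3.535 × 600 × 10⁻³ = 458.1 kN.
Base metal (shear rupture): φR_n = 0.75 × 0.6 × 490 × 20 × 600 × 10⁻³ = 2646 kN.
Governing: weld metal.

φR_n ≈ 458 kN (weld metal governs)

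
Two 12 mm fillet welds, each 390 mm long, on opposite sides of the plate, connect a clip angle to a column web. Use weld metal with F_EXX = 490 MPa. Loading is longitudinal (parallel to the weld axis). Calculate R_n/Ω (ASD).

Effective throat t_e = 0.707 × 12 = 8.484 mm.
Total length L = 780 mm; A_we = 8.484 × 780 = 6618 mm².
F_nw = 0.6 F_EXX = 0.6 × 490 = 294 MPa.
R_n = 294 × 6618 × 10⁻³ = 1946 kN; R_n/Ω = 1946/2.0 = 972.8 kN.

R_n/Ω ≈ 973 kN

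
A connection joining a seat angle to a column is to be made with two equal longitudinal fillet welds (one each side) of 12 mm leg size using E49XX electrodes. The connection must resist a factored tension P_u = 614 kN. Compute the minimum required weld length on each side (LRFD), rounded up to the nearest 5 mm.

L = 165 mm on each side

E49XX → F_EXX = 490 MPa.
Throat t_e = 0.707 × 12 = 8.484 mm.
φr_n = 0.75 × 0.6 × 490 × 8.484 × 10⁻³ = 1.871 kN/mm.
L_req = P_u / φr_n = 614 / 1.871 = 328.2 mm total.
Per side: 328.2 / 2 = 164.1 mm.
Round up → use L = 165 mm on each side.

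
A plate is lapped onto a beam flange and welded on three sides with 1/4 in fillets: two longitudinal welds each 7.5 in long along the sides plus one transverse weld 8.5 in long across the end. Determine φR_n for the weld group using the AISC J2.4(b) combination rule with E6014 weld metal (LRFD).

E60XX → F_EXX = 60 ksi.
t_e = 0.707 × 0.25 = 0.1767 in.
R_nwl = 0.6 × 60 × 0.1767 × 15 = 95.44 kip (longitudinal, 2 welds).
R_nwt = 0.6 × 60 × 0.1767 × 8.5 = 54.09 kip (transverse, base value).
(i) R_nwl + R_nwt = 149.5 kip; (ii) 0.85 R_nwl + 1.5 R_nwt = 162.3 kip.
R_n = max = 162.3 kip [governs: (ii)]; φR_n = 121.7 kip.

φR_n ≈ 122 kip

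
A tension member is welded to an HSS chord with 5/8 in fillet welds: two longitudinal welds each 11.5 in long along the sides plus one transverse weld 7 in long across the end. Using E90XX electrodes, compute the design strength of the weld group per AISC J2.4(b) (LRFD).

E90XX → F_EXX = 90 ksi.
t_e = 0.707 × 0.625 = 0.4419 in.
R_nwl = 0.6 × 90 × 0.4419 × 23 = 548.8 kip (longitudinal, 2 welds).
R_nwt = 0.6 × 90 × 0.4419 × 7 = 167 kip (transverse, base value).
(i) R_nwl + R_nwt = 715.8 kip; (ii) 0.85 R_nwl + 1.5 R_nwt = 717 kip.
R_n = max = 717 kip [governs: (ii)]; φR_n = 537.8 kip.

φR_n ≈ 538 kip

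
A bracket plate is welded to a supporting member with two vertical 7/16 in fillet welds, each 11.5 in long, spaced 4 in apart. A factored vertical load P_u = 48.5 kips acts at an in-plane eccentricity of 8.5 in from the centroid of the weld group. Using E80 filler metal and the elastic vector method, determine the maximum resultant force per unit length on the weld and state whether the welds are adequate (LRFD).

E80XX → F_EXX = 80 ksi.
Total weld length L_w = 23 in. Treat welds as unit-width lines.
Polar moment about centroid: J = 2[d³/12 + d(b/2)²] = 2[11.5³/12 + 11.5×2²] = 345.5 in³.
Direct shear f_v = P/L_w = 48.5 / 23 = 2.109 kip/in (vertical).
Torsion M = P·e = 48.5 × 8.5 = 412.25 kip·in.
Critical point at (x, y) = (2, 5.75) from centroid. f_tx = M·y/J = 6.861 kip/in; f_ty = M·x/J = 2.387 kip/in.
Resultant f_max = √[f_tx² + (f_v + f_ty)²] = √[6.861² + (2.109 + 2.387)²] = 8.203 kip/in.
Capacity per unit length: φr_n = 0.75 × 0.6 × 80 × (0.707 × 0.4375) = 11.14 kip/in.
8.203 ≤ 11.14 → adequate.

f_max ≈ 8.2 kip/in; adequate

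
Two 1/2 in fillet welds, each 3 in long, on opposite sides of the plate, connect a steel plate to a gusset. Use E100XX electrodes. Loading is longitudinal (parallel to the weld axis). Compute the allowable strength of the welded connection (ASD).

E100XX → F_EXX = 100 ksi.
Effective throat t_e = 0.707 × 0.5 = 0.3535 in.
Total length L = 6 in; A_we = 0.3535 × 6 = 2.121 in².
F_nw = 0.6 F_EXX = 0.6 × 100 = 60 ksi.
R_n = 60 × 2.121 = 127.3 kips; R_n/Ω = 127.3/2.0 = 63.63 kips.

R_n/Ω ≈ 63.6 kips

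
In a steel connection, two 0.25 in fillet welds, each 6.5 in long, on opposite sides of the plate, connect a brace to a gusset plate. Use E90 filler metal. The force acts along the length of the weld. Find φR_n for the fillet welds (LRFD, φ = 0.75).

E90XX → F_EXX = 90 ksi.
Effective throat t_e = 0.707 × 0.25 = 0.1767 in.
Total length L = 13 in; A_we = 0.1767 × 13 = 2.298 in².
F_nw = 0.6 F_EXX = 0.6 × 90 = 54 ksi.
φR_n = 0.75 × 54 × 2.298 = 93.06 kip.

φR_n ≈ 93.1 kip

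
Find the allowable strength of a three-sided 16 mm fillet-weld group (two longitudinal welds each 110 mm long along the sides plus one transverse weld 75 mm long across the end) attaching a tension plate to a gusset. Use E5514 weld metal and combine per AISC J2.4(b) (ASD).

E55XX → F_EXX = 550 MPa.
t_e = 0.707 × 16 = 11.31 mm.
R_nwl = 0.6 × 550 × 11.31 × 220 × 10⁻³ = 821.3 kN (longitudinal, 2 welds).
R_nwt = 0.6 × 550 × 11.31 × 75 × 10⁻³ = 280 kN (transverse, base value).
(i) R_nwl + R_nwt = 1101 kN; (ii) 0.85 R_nwl + 1.5 R_nwt = 1118 kN.
R_n = max = 1118 kN [governs: (ii)]; R_n/Ω = 559 kN.

R_n/Ω ≈ 559 kN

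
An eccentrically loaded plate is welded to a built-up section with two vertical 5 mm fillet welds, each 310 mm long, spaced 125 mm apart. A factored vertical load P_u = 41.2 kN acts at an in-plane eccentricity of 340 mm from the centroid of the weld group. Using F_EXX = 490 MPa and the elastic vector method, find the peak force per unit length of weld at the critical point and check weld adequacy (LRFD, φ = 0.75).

f_max ≈ 347 N/mm; adequate

Total weld length L_w = 620 mm. Treat welds as unit-width lines.
Polar moment about centroid: J = 2[d³/12 + d(b/2)²] = 2[310³/12 + 310×62.5²] = 7387000 mm³.
Direct shear f_v = P/L_w = 41.2×10³ / 620 = 66.45 N/mm (vertical).
Torsion M = P·e = 41.2×10³ × 340 = 14008000 N·mm.
Critical point at (x, y) = (62.5, 155) from centroid. f_tx = M·y/J = 293.9 N/mm; f_ty = M·x/J = 118.5 N/mm.
Resultant f_max = √[f_tx² + (f_v + f_ty)²] = √[293.9² + (66.45 + 118.5)²] = 347.3 N/mm.
Capacity per unit length: φr_n = 0.75 × 0.6 × 490 × (0.707 × 5) = 779.5 N/mm.
347.3 ≤ 779.5 → adequate.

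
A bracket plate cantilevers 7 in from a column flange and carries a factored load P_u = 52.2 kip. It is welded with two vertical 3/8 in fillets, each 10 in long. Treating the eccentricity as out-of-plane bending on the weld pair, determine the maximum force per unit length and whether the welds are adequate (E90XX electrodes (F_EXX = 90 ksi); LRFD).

L_w = 2 × 10 = 20 in; section modulus (unit throat) S = 2 × L²/6 = 33.33 in².
Direct shear f_v = P/L_w = 52.2/20 = 2.61 kip/in.
Moment M = P × e = 52.2 × 7 = 365.4 kip·in; bending f_b = M/S = 10.96 kip/in.
f_max = √(f_v² + f_b²) = √(2.61² + 10.96²) = 11.27 kip/in.
φr_n = 0.75 × 0.6 × 90 × (0.707 × 0.375) = 10.74 kip/in → NOT adequate.

f_max ≈ 11.3 kip/in; NOT adequate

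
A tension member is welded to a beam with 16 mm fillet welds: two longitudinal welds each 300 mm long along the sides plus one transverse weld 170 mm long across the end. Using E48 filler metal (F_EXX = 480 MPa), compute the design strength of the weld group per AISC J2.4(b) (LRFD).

φR_n ≈ 1880 kN

t_e = 0.707 × 16 = 11.31 mm.
R_nwl = 0.6 × 480 × 11.31 × 600 × 10⁻³ = 1955 kN (longitudinal, 2 welds).
R_nwt = 0.6 × 480 × 11.31 × 170 × 10⁻³ = 553.8 kN (transverse, base value).
(i) R_nwl + R_nwt = 2509 kN; (ii) 0.85 R_nwl + 1.5 R_nwt = 2492 kN.
R_n = max = 2509 kN [governs: (i)]; φR_n = 1881 kN.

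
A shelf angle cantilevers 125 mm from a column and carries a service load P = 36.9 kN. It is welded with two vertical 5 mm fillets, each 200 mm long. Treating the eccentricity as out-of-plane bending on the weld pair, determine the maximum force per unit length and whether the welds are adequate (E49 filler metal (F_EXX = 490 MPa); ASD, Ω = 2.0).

f_max ≈ 358 N/mm; adequate

L_w = 2 × 200 = 400 mm; section modulus (unit throat) S = 2 × L²/6 = 13330 mm².
Direct shear f_v = P/L_w = 36.9×10³/400 = 92.25 N/mm.
Moment M = P × e = 36.9×10³ × 125 = 4612500 N·mm; bending f_b = M/S = 345.9 N/mm.
f_max = √(f_v² + f_b²) = √(92.25² + 345.9²) = 358 N/mm.
r_n/Ω = (1/2.0) × 0.6 × 490 × (0.707 × 5) = 519.6 N/mm → adequate.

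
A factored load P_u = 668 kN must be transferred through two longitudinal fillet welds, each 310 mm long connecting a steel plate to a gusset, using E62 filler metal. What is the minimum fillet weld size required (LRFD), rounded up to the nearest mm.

E62XX → F_EXX = 620 MPa.
Total weld length L = 620 mm.
Required throat t_e = P_u / (φ × 0.6 F_EXX × L) = 668 / (0.75 × 0.6 × 620 × 620 × 10⁻³) = 3.862 mm.
Required leg w = t_e / 0.707 = 5.462 mm → use 6 mm.

w = 6 mm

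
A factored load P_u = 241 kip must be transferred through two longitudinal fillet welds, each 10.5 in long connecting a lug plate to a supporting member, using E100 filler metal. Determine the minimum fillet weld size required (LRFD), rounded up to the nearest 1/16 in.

E100XX → F_EXX = 100 ksi.
Total weld length L = 21 in.
Required throat t_e = P_u / (φ × 0.6 F_EXX × L) = 241 / (0.75 × 0.6 × 100 × 21) = 0.255 in.
Required leg w = t_e / 0.707 = 0.3607 in → use 3/8 in.

w = 3/8 in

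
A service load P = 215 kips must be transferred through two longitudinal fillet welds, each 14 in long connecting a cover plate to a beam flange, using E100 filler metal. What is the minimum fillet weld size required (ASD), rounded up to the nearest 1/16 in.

E100XX → F_EXX = 100 ksi.
Total weld length L = 28 in.
Required throat t_e = P × Ω / (0.6 F_EXX × L) = 215 × 2.0 / (0.6 × 100 × 28) = 0.256 in.
Required leg w = t_e / 0.707 = 0.362 in → use 3/8 in.

w = 3/8 in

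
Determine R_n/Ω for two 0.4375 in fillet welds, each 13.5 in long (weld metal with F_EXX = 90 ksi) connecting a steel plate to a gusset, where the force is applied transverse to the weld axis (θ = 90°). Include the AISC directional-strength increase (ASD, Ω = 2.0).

R_n/Ω ≈ 338 kips

t_e = 0.707 × 0.4375 = 0.3093 in; A_we = 0.3093 × 27 = 8.351 in².
Directional factor: 1.0 + 0.5 sin^1.5(90°) = 1.5.
F_nw = 0.6 × 90 × 1.5 = 81 ksi.
R_n/Ω = (81 × 8.351) / 2.0 = 338.2 kips.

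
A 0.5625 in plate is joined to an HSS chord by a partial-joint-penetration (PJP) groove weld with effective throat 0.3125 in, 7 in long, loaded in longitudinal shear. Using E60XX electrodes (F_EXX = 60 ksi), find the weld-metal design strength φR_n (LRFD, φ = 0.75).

Effective throat (given) t_e = 0.3125 in.
A_we = 0.3125 × 7 = 2.188 in².
F_nw = 0.6 F_EXX = 36 ksi.
φR_n = 0.75 × 36 × 2.188 = 59.06 kip.

φR_n ≈ 59.1 kip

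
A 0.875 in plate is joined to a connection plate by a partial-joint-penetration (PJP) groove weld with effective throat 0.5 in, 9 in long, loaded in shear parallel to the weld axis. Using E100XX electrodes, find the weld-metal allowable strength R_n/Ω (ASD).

R_n/Ω ≈ 135 kips

E100XX → F_EXX = 100 ksi.
Effective throat (given) t_e = 0.5 in.
A_we = 0.5 × 9 = 4.5 in².
F_nw = 0.6 F_EXX = 60 ksi.
R_n/Ω = (60 × 4.5) / 2.0 = 135 kips.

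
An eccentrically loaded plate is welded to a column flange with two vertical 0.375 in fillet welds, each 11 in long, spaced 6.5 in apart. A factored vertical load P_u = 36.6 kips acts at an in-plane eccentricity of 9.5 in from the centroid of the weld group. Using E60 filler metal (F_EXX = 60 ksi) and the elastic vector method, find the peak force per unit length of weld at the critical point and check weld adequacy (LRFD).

Total weld length L_w = 22 in. Treat welds as unit-width lines.
Polar moment about centroid: J = 2[d³/12 + d(b/2)²] = 2[11³/12 + 11×3.25²] = 454.2 in³.
Direct shear f_v = P/L_w = 36.6 / 22 = 1.664 kip/in (vertical).
Torsion M = P·e = 36.6 × 9.5 = 347.7 kip·in.
Critical point at (x, y) = (3.25, 5.5) from centroid. f_tx = M·y/J = 4.21 kip/in; f_ty = M·x/J = 2.488 kip/in.
Resultant f_max = √[f_tx² + (f_v + f_ty)²] = √[4.21² + (1.664 + 2.488)²] = 5.913 kip/in.
Capacity per unit length: φr_n = 0.75 × 0.6 × 60 × (0.707 × 0.375) = 7.158 kip/in.
5.913 ≤ 7.158 → adequate.

f_max ≈ 5.91 kip/in; adequate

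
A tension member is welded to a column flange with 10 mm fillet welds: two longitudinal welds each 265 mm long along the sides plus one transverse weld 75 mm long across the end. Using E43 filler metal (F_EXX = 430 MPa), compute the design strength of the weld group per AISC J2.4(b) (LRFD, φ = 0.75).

t_e = 0.707 × 10 = 7.07 mm.
R_nwl = 0.6 × 430 × 7.07 × 530 × 10⁻³ = 966.8 kN (longitudinal, 2 welds).
R_nwt = 0.6 × 430 × 7.07 × 75 × 10⁻³ = 136.8 kN (transverse, base value).
(i) R_nwl + R_nwt = 1104 kN; (ii) 0.85 R_nwl + 1.5 R_nwt = 1027 kN.
R_n = max = 1104 kN [governs: (i)]; φR_n = 827.7 kN.

φR_n ≈ 828 kN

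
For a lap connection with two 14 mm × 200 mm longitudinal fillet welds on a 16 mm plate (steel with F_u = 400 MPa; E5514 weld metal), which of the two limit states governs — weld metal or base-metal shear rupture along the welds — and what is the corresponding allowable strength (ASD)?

E55XX → F_EXX = 550 MPa.
t_e = 0.707 × 14 = 9.898 mm; L = 400 mm.
Weld metal: R_n/Ω = (1/2.0) × 0.6 × 550 × 9.898 × 400 × 10⁻³ = 653.3 kN.
Base metal (shear rupture): R_n/Ω = (1/2.0) × 0.6 × 400 × 16 × 400 × 10⁻³ = 768 kN.
Governing: weld metal.

R_n/Ω ≈ 653 kN (weld metal governs)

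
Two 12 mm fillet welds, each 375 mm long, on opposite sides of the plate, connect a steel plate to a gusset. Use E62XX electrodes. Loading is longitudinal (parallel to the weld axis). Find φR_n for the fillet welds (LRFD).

φR_n ≈ 1780 kN

E62XX → F_EXX = 620 MPa.
Effective throat t_e = 0.707 × 12 = 8.484 mm.
Total length L = 750 mm; A_we = 8.484 × 750 = 6363 mm².
F_nw = 0.6 F_EXX = 0.6 × 620 = 372 MPa.
φR_n = 0.75 × 372 × 6363 × 10⁻³ = 1775 kN.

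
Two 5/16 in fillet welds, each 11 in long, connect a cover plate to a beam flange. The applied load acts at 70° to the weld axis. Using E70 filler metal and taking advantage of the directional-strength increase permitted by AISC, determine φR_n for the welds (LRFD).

φR_n ≈ 223 kips

E70XX → F_EXX = 70 ksi.
t_e = 0.707 × 0.3125 = 0.2209 in; A_we = 0.2209 × 22 = 4.861 in².
Directional factor: 1.0 + 0.5 sin^1.5(70°) = 1.455.
F_nw = 0.6 × 70 × 1.455 = 61.13 ksi.
φR_n = 0.75 × 61.13 × 4.861 = 222.8 kips.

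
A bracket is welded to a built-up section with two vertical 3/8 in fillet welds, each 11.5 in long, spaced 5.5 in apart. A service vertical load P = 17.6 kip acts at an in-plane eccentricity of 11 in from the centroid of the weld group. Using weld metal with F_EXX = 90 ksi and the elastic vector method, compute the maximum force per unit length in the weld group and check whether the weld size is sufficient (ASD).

f_max ≈ 3.29 kip/in; adequate

Total weld length L_w = 23 in. Treat welds as unit-width lines.
Polar moment about centroid: J = 2[d³/12 + d(b/2)²] = 2[11.5³/12 + 11.5×2.75²] = 427.4 in³.
Direct shear f_v = P/L_w = 17.6 / 23 = 0.7652 kip/in (vertical).
Torsion M = P·e = 17.6 × 11 = 193.6 kip·in.
Critical point at (x, y) = (2.75, 5.75) from centroid. f_tx = M·y/J = 2.604 kip/in; f_ty = M·x/J = 1.246 kip/in.
Resultant f_max = √[f_tx² + (f_v + f_ty)²] = √[2.604² + (0.7652 + 1.246)²] = 3.29 kip/in.
Capacity per unit length: r_n/Ω = (1/2.0) × 0.6 × 90 × (0.707 × 0.375) = 7.158 kip/in.
3.29 ≤ 7.158 → adequate.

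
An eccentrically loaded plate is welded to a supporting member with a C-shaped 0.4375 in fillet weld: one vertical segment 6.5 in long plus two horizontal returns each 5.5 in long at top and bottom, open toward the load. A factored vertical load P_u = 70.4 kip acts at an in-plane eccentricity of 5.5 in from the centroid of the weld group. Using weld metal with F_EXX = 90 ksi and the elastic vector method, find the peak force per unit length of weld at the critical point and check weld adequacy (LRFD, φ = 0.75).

f_max ≈ 13.1 kip/in; NOT adequate

Total weld length L_w = 17.5 in. Treat welds as unit-width lines.
Centroid: x̄ = 2×5.5×2.75 / 17.5 = 1.729 in from the vertical weld.
Polar moment about centroid: J = I_x + I_y = [6.5³/12 + 2×5.5×3.25²] + [6.5×1.729² + 2(5.5³/12 + 5.5×1.021²)] = 197.7 in³.
Direct shear f_v = P/L_w = 70.4 / 17.5 = 4.023 kip/in (vertical).
Torsion M = P·e = 70.4 × 5.5 = 387.2 kip·in.
Critical point at (x, y) = (3.771, 3.25) from centroid. f_tx = M·y/J = 6.365 kip/in; f_ty = M·x/J = 7.386 kip/in.
Resultant f_max = √[f_tx² + (f_v + f_ty)²] = √[6.365² + (4.023 + 7.386)²] = 13.06 kip/in.
Capacity per unit length: φr_n = 0.75 × 0.6 × 90 × (0.707 × 0.4375) = 12.53 kip/in.
13.06 > 12.53 → NOT adequate.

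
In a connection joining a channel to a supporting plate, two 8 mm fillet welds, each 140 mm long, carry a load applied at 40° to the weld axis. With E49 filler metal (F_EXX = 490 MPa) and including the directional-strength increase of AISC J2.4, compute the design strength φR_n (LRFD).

t_e = 0.707 × 8 = 5.656 mm; A_we = 5.656 × 280 = 1584 mm².
Directional factor: 1.0 + 0.5 sin^1.5(40°) = 1.258.
F_nw = 0.6 × 490 × 1.258 = 369.8 MPa.
φR_n = 0.75 × 369.8 × 1584 × 10⁻³ = 439.2 kN.

φR_n ≈ 439 kN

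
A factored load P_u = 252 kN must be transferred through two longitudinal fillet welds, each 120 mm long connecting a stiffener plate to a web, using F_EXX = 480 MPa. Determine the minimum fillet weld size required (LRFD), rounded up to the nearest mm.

Total weld length L = 240 mm.
Required throat t_e = P_u / (φ × 0.6 F_EXX × L) = 252 / (0.75 × 0.6 × 480 × 240 × 10⁻³) = 4.861 mm.
Required leg w = t_e / 0.707 = 6.876 mm → use 7 mm.

w = 7 mm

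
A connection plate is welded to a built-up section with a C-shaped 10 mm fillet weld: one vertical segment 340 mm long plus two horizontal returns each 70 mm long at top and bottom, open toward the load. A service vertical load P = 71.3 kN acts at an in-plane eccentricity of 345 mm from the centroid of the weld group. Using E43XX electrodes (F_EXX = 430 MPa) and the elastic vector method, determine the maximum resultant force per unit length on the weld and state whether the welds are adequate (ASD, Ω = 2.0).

Total weld length L_w = 480 mm. Treat welds as unit-width lines.
Centroid: x̄ = 2×70×35 / 480 = 10.21 mm from the vertical weld.
Polar moment about centroid: J = I_x + I_y = [340³/12 + 2×70×170²] + [340×10.21² + 2(70³/12 + 70×24.79²)] = 7500000 mm³.
Direct shear f_v = P/L_w = 71.3×10³ / 480 = 148.5 N/mm (vertical).
Torsion M = P·e = 71.3×10³ × 345 = 24598000 N·mm.
Critical point at (x, y) = (59.79, 170) from centroid. f_tx = M·y/J = 557.6 N/mm; f_ty = M·x/J = 196.1 N/mm.
Resultant f_max = √[f_tx² + (f_v + f_ty)²] = √[557.6² + (148.5 + 196.1)²] = 655.5 N/mm.
Capacity per unit length: r_n/Ω = (1/2.0) × 0.6 × 430 × (0.707 × 10) = 912 N/mm.
655.5 ≤ 912 → adequate.

f_max ≈ 655 N/mm; adequate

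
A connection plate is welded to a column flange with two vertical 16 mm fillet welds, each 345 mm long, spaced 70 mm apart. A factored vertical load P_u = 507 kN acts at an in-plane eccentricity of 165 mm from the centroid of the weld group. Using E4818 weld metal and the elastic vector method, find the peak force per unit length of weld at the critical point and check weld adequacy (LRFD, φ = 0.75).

E48XX → F_EXX = 480 MPa.
Total weld length L_w = 690 mm. Treat welds as unit-width lines.
Polar moment about centroid: J = 2[d³/12 + d(b/2)²] = 2[345³/12 + 345×35²] = 7689000 mm³.
Direct shear f_v = P/L_w = 507×10³ / 690 = 734.8 N/mm (vertical).
Torsion M = P·e = 507×10³ × 165 = 83655000 N·mm.
Critical point at (x, y) = (35, 172.5) from centroid. f_tx = M·y/J = 1877 N/mm; f_ty = M·x/J = 380.8 N/mm.
Resultant f_max = √[f_tx² + (f_v + f_ty)²] = √[1877² + (734.8 + 380.8)²] = 2183 N/mm.
Capacity per unit length: φr_n = 0.75 × 0.6 × 480 × (0.707 × 16) = 2443 N/mm.
2183 ≤ 2443 → adequate.

f_max ≈ 2180 N/mm; adequate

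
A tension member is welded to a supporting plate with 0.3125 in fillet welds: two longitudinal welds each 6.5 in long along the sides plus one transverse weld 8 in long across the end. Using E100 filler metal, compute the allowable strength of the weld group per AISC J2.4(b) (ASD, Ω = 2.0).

E100XX → F_EXX = 100 ksi.
t_e = 0.707 × 0.3125 = 0.2209 in.
R_nwl = 0.6 × 100 × 0.2209 × 13 = 172.3 kip (longitudinal, 2 welds).
R_nwt = 0.6 × 100 × 0.2209 × 8 = 106 kip (transverse, base value).
(i) R_nwl + R_nwt = 278.4 kip; (ii) 0.85 R_nwl + 1.5 R_nwt = 305.6 kip.
R_n = max = 305.6 kip [governs: (ii)]; R_n/Ω = 152.8 kip.

R_n/Ω ≈ 153 kip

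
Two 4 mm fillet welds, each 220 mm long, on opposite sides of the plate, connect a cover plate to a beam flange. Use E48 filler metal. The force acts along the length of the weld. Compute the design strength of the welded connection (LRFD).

E48XX → F_EXX = 480 MPa.
Effective throat t_e = 0.707 × 4 = 2.828 mm.
Total length L = 440 mm; A_we = 2.828 × 440 = 1244 mm².
F_nw = 0.6 F_EXX = 0.6 × 480 = 288 MPa.
φR_n = 0.75 × 288 × 1244 × 10⁻³ = 268.8 kN.

φR_n ≈ 269 kN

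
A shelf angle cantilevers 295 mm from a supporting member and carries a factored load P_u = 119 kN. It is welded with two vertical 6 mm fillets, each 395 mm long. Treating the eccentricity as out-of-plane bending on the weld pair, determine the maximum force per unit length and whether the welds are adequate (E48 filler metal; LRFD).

f_max ≈ 692 N/mm; adequate

E48XX → F_EXX = 480 MPa.
L_w = 2 × 395 = 790 mm; section modulus (unit throat) S = 2 × L²/6 = 52010 mm².
Direct shear f_v = P/L_w = 119×10³/790 = 150.6 N/mm.
Moment M = P × e = 119×10³ × 295 = 35105000 N·mm; bending f_b = M/S = 675 N/mm.
f_max = √(f_v² + f_b²) = √(150.6² + 675²) = 691.6 N/mm.
φr_n = 0.75 × 0.6 × 480 × (0.707 × 6) = 916.3 N/mm → adequate.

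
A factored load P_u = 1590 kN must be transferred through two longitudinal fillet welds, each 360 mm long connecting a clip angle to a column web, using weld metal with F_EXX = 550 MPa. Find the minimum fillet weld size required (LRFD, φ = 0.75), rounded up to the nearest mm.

w = 13 mm

Total weld length L = 720 mm.
Required throat t_e = P_u / (φ × 0.6 F_EXX × L) = 1590 / (0.75 × 0.6 × 550 × 720 × 10⁻³) = 8.923 mm.
Required leg w = t_e / 0.707 = 12.62 mm → use 13 mm.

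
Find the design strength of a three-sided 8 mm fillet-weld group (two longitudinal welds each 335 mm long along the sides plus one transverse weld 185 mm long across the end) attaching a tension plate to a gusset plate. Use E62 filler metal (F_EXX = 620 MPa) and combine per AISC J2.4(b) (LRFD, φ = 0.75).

φR_n ≈ 1350 kN

t_e = 0.707 × 8 = 5.656 mm.
R_nwl = 0.6 × 620 × 5.656 × 670 × 10⁻³ = 1410 kN (longitudinal, 2 welds).
R_nwt = 0.6 × 620 × 5.656 × 185 × 10⁻³ = 389.2 kN (transverse, base value).
(i) R_nwl + R_nwt = 1799 kN; (ii) 0.85 R_nwl + 1.5 R_nwt = 1782 kN.
R_n = max = 1799 kN [governs: (i)]; φR_n = 1349 kN.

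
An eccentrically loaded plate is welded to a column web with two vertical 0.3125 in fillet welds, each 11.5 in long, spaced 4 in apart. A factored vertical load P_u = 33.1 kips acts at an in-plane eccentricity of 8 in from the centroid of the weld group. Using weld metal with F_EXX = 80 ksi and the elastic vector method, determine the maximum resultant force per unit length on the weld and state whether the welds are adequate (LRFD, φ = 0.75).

f_max ≈ 5.32 kip/in; adequate

Total weld length L_w = 23 in. Treat welds as unit-width lines.
Polar moment about centroid: J = 2[d³/12 + d(b/2)²] = 2[11.5³/12 + 11.5×2²] = 345.5 in³.
Direct shear f_v = P/L_w = 33.1 / 23 = 1.439 kip/in (vertical).
Torsion M = P·e = 33.1 × 8 = 264.8 kip·in.
Critical point at (x, y) = (2, 5.75) from centroid. f_tx = M·y/J = 4.407 kip/in; f_ty = M·x/J = 1.533 kip/in.
Resultant f_max = √[f_tx² + (f_v + f_ty)²] = √[4.407² + (1.439 + 1.533)²] = 5.316 kip/in.
Capacity per unit length: φr_n = 0.75 × 0.6 × 80 × (0.707 × 0.3125) = 7.954 kip/in.
5.316 ≤ 7.954 → adequate.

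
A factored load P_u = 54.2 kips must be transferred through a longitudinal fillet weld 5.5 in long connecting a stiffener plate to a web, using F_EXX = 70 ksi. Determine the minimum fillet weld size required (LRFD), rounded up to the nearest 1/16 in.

w = 1/2 in

Total weld length L = 5.5 in.
Required throat t_e = P_u / (φ × 0.6 F_EXX × L) = 54.2 / (0.75 × 0.6 × 70 × 5.5) = 0.3128 in.
Required leg w = t_e / 0.707 = 0.4425 in → use 1/2 in.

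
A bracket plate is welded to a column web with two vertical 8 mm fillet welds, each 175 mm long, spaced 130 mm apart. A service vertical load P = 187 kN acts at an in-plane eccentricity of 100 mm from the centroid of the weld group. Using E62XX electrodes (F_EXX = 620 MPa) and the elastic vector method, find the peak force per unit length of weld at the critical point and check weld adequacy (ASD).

f_max ≈ 1250 N/mm; NOT adequate

Total weld length L_w = 350 mm. Treat welds as unit-width lines.
Polar moment about centroid: J = 2[d³/12 + d(b/2)²] = 2[175³/12 + 175×65²] = 2372000 mm³.
Direct shear f_v = P/L_w = 187×10³ / 350 = 534.3 N/mm (vertical).
Torsion M = P·e = 187×10³ × 100 = 18700000 N·mm.
Critical point at (x, y) = (65, 87.5) from centroid. f_tx = M·y/J = 689.8 N/mm; f_ty = M·x/J = 512.4 N/mm.
Resultant f_max = √[f_tx² + (f_v + f_ty)²] = √[689.8² + (534.3 + 512.4)²] = 1254 N/mm.
Capacity per unit length: r_n/Ω = (1/2.0) × 0.6 × 620 × (0.707 × 8) = 1052 N/mm.
1254 > 1052 → NOT adequate.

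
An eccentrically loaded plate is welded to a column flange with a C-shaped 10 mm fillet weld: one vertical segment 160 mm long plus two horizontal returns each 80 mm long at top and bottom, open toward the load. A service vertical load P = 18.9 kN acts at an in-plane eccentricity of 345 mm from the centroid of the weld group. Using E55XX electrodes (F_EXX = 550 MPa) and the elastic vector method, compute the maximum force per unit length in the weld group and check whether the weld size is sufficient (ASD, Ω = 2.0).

f_max ≈ 451 N/mm; adequate

Total weld length L_w = 320 mm. Treat welds as unit-width lines.
Centroid: x̄ = 2×80×40 / 320 = 20 mm from the vertical weld.
Polar moment about centroid: J = I_x + I_y = [160³/12 + 2×80×80²] + [160×20² + 2(80³/12 + 80×20²)] = 1579000 mm³.
Direct shear f_v = P/L_w = 18.9×10³ / 320 = 59.06 N/mm (vertical).
Torsion M = P·e = 18.9×10³ × 345 = 6520500 N·mm.
Critical point at (x, y) = (60, 80) from centroid. f_tx = M·y/J = 330.4 N/mm; f_ty = M·x/J = 247.8 N/mm.
Resultant f_max = √[f_tx² + (f_v + f_ty)²] = √[330.4² + (59.06 + 247.8)²] = 451 N/mm.
Capacity per unit length: r_n/Ω = (1/2.0) × 0.6 × 550 × (0.707 × 10) = 1167 N/mm.
451 ≤ 1167 → adequate.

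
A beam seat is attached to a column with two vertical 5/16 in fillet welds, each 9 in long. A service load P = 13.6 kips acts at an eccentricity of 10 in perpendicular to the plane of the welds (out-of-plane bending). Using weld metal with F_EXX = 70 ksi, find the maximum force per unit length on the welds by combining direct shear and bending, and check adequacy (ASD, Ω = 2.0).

L_w = 2 × 9 = 18 in; section modulus (unit throat) S = 2 × L²/6 = 27 in².
Direct shear f_v = P/L_w = 13.6/18 = 0.7556 kip/in.
Moment M = P × e = 13.6 × 10 = 136 kip·in; bending f_b = M/S = 5.037 kip/in.
f_max = √(f_v² + f_b²) = √(0.7556² + 5.037²) = 5.093 kip/in.
r_n/Ω = (1/2.0) × 0.6 × 70 × (0.707 × 0.3125) = 4.64 kip/in → NOT adequate.

f_max ≈ 5.09 kip/in; NOT adequate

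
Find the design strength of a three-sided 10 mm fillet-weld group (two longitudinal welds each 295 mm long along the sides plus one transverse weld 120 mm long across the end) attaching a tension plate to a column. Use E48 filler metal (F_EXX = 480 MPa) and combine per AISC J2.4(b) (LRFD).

t_e = 0.707 × 10 = 7.07 mm.
R_nwl = 0.6 × 480 × 7.07 × 590 × 10⁻³ = 1201 kN (longitudinal, 2 welds).
R_nwt = 0.6 × 480 × 7.07 × 120 × 10⁻³ = 244.3 kN (transverse, base value).
(i) R_nwl + R_nwt = 1446 kN; (ii) 0.85 R_nwl + 1.5 R_nwt = 1388 kN.
R_n = max = 1446 kN [governs: (i)]; φR_n = 1084 kN.

φR_n ≈ 1080 kN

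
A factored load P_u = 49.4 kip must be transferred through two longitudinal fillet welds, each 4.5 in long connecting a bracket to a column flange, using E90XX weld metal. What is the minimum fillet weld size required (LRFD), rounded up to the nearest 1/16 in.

E90XX → F_EXX = 90 ksi.
Total weld length L = 9 in.
Required throat t_e = P_u / (φ × 0.6 F_EXX × L) = 49.4 / (0.75 × 0.6 × 90 × 9) = 0.1355 in.
Required leg w = t_e / 0.707 = 0.1917 in → use 1/4 in.

w = 1/4 in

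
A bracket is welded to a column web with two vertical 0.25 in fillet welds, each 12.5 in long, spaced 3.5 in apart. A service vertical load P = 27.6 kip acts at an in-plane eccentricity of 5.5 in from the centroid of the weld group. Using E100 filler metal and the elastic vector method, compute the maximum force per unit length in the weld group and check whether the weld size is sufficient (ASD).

E100XX → F_EXX = 100 ksi.
Total weld length L_w = 25 in. Treat welds as unit-width lines.
Polar moment about centroid: J = 2[d³/12 + d(b/2)²] = 2[12.5³/12 + 12.5×1.75²] = 402.1 in³.
Direct shear f_v = P/L_w = 27.6 / 25 = 1.104 kip/in (vertical).
Torsion M = P·e = 27.6 × 5.5 = 151.8 kip·in.
Critical point at (x, y) = (1.75, 6.25) from centroid. f_tx = M·y/J = 2.36 kip/in; f_ty = M·x/J = 0.6607 kip/in.
Resultant f_max = √[f_tx² + (f_v + f_ty)²] = √[2.36² + (1.104 + 0.6607)²] = 2.946 kip/in.
Capacity per unit length: r_n/Ω = (1/2.0) × 0.6 × 100 × (0.707 × 0.25) = 5.302 kip/in.
2.946 ≤ 5.302 → adequate.

f_max ≈ 2.95 kip/in; adequate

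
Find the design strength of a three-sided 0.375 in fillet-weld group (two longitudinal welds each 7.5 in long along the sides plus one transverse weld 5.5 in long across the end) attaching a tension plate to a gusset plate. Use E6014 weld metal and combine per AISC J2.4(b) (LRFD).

E60XX → F_EXX = 60 ksi.
t_e = 0.707 × 0.375 = 0.2651 in.
R_nwl = 0.6 × 60 × 0.2651 × 15 = 143.2 kip (longitudinal, 2 welds).
R_nwt = 0.6 × 60 × 0.2651 × 5.5 = 52.49 kip (transverse, base value).
(i) R_nwl + R_nwt = 195.7 kip; (ii) 0.85 R_nwl + 1.5 R_nwt = 200.4 kip.
R_n = max = 200.4 kip [governs: (ii)]; φR_n = 150.3 kip.

φR_n ≈ 150 kip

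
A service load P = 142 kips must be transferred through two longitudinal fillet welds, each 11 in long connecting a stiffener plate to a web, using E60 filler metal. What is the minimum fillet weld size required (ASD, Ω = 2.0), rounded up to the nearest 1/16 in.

w = 9/16 in

E60XX → F_EXX = 60 ksi.
Total weld length L = 22 in.
Required throat t_e = P × Ω / (0.6 F_EXX × L) = 142 × 2.0 / (0.6 × 60 × 22) = 0.3586 in.
Required leg w = t_e / 0.707 = 0.5072 in → use 9/16 in.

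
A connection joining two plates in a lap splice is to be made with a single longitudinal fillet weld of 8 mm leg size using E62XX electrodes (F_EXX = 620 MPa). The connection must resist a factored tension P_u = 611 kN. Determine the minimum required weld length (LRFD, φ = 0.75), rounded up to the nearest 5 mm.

Throat t_e = 0.707 × 8 = 5.656 mm.
φr_n = 0.75 × 0.6 × 620 × 5.656 × 10⁻³ = 1.578 kN/mm.
L_req = P_u / φr_n = 611 / 1.578 = 387.2 mm total.
Round up → use L = 390 mm.

L = 390 mm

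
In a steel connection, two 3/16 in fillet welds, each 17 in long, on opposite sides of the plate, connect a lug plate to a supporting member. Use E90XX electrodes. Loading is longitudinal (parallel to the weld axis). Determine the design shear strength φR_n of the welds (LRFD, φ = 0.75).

φR_n ≈ 183 kips

E90XX → F_EXX = 90 ksi.
Effective throat t_e = 0.707 × 0.1875 = 0.1326 in.
Total length L = 34 in; A_we = 0.1326 × 34 = 4.507 in².
F_nw = 0.6 F_EXX = 0.6 × 90 = 54 ksi.
φR_n = 0.75 × 54 × 4.507 = 182.5 kips.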